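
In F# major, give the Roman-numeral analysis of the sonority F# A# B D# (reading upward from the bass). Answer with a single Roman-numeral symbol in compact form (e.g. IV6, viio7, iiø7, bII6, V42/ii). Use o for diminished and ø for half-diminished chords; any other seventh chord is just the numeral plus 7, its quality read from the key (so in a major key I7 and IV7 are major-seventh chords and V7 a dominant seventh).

Stacked in thirds the chord is B-D#-F#-A#: a major seventh chord on B.
In F# major, B is the subdominant; the diatonic major seventh chord there is IV7.
With F# in the bass the chord is in second inversion, so the figured bass is 43.

IV43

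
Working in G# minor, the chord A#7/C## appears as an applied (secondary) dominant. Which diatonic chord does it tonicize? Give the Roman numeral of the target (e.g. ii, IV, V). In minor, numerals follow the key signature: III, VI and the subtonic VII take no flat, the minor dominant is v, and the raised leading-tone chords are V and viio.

The chord is a dominant seventh chord on A#.
A dominant resolves down a perfect fifth: A# → D#. In G# minor, D# is scale degree 5, i.e. V.

V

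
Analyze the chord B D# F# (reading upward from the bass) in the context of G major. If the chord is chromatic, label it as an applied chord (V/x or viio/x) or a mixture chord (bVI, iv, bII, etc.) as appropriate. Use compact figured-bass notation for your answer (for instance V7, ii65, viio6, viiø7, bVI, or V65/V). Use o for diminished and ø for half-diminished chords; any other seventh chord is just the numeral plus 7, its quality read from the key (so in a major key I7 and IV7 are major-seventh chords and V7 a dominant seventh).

The pitches B-D#-F# form a major triad rooted on B.
B is not a diatonic chord root with this quality in G major, but it lies a perfect fifth above E (vi), so the chord functions as an applied dominant of vi.

V/vi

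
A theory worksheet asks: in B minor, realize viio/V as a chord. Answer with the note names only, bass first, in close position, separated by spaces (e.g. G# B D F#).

E# G# B

The slash marks an applied leading-tone chord: viio of V. In B minor, V is F#, so the leading tone to it is E#, a half step below.
Building a diminished triad on E# gives E#-G#-B.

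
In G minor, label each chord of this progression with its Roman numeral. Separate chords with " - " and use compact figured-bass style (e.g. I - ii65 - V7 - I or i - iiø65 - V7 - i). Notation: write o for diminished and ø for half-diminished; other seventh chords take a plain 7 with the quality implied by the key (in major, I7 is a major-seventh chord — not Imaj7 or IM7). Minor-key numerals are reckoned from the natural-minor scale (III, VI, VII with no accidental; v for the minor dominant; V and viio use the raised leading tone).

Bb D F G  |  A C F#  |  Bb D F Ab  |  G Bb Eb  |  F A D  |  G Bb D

Bb-D-F-G: minor seventh chord on G = scale degree 1 → i65.
A-C-F# has root F#, degree 7 in G minor, so viio6.
Bb-D-F-Ab is the secondary dominant of VI (dominant seventh chord on Bb): V7/VI.
G-Bb-Eb: root Eb is the submediant; major triad there is VI6.
F-A-D: root D is the dominant; minor triad there is v6.
G-Bb-D: minor triad on G = scale degree 1 → i.

i65 - viio6 - V7/VI - VI6 - v6 - i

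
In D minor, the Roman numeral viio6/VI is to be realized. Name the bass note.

The applied chord viio6/VI is rooted on A: A-C-Eb.
The figure 6 means first inversion — the third is in the bass.

C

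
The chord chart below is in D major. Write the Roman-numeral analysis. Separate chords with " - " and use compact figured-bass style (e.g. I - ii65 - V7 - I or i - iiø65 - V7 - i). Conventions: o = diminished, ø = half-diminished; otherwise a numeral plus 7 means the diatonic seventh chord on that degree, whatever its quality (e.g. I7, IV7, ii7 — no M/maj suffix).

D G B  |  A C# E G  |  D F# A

D-G-B: root G is the subdominant; major triad there is IV64.
A-C#-E-G: root A is the dominant; dominant seventh chord there is V7.
D-F#-A: major triad on D = scale degree 1 → I.

IV64 - V7 - I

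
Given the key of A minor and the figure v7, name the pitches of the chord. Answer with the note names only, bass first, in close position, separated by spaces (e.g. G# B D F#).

E G B D

In A minor, the fifth degree is E, and the diatonic chord built there is a minor seventh chord.
Stacking thirds from E gives E-G-B-D.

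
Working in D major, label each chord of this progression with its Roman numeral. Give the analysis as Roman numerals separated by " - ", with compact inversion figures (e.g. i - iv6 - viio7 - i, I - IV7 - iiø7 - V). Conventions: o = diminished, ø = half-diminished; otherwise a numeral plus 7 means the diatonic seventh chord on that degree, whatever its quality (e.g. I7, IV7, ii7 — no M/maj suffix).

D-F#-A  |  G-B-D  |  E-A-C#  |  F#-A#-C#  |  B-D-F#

D-F#-A: root D is the tonic; major triad there is I.
G-B-D: root G is the subdominant; major triad there is IV.
E-A-C#: root A is the dominant; major triad there is V64.
F#-A#-C# is the secondary dominant of vi (major triad on F#): V/vi.
B-D-F#: minor triad on B = scale degree 6 → vi.

I - IV - V64 - V/vi - vi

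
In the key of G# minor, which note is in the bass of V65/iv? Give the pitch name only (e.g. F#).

B#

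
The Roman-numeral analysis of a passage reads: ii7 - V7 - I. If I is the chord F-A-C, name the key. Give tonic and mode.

F major

The anchor chord is a major triad on F, labeled I.
If F is scale degree 1 and the mode makes that degree carry a major triad, the tonic is F and the mode is major.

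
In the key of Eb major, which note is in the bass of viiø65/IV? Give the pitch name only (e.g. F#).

Bb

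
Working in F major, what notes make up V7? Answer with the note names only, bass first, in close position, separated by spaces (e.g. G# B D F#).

C E G Bb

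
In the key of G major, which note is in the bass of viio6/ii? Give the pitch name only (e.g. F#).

B

The applied chord viio6/ii is rooted on G#: G#-B-D.
The figure 6 means first inversion — the third is in the bass.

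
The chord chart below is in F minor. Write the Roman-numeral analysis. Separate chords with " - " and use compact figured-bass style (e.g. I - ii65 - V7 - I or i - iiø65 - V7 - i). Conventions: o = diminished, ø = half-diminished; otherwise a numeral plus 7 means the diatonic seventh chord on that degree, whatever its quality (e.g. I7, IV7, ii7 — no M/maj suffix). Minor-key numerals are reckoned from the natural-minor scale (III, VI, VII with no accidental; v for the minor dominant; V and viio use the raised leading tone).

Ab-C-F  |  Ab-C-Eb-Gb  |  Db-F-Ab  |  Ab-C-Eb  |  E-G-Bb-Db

i6 - V7/VI - VI - III - viio7

Ab-C-F has root F, degree 1 in F minor, so i6.
Ab-C-Eb-Gb: a dominant seventh chord on Ab, the applied dominant of VI → V7/VI.
Db-F-Ab: major triad on Db = scale degree 6 → VI.
Ab-C-Eb: major triad on Ab = scale degree 3 → III.
E-G-Bb-Db has root E, degree 7 in F minor, so viio7.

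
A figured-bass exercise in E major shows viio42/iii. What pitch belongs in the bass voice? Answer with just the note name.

E

The applied chord viio42/iii is rooted on F##: F##-A#-C#-E.
The figure 42 means third inversion — the seventh is in the bass.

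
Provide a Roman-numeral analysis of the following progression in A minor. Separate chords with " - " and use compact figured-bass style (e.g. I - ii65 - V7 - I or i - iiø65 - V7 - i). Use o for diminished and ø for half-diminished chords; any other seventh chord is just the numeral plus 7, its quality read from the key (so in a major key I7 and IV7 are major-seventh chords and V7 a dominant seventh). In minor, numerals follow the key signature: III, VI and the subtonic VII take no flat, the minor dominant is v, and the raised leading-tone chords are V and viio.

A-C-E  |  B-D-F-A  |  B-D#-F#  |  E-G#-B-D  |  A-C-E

i - iiø7 - V/V - V7 - i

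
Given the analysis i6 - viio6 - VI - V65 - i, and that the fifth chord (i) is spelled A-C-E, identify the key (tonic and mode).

A minor

i is given as A-C-E — a minor triad with root A.
If A is scale degree 1 and the mode makes that degree carry a minor triad, the tonic is A and the mode is minor.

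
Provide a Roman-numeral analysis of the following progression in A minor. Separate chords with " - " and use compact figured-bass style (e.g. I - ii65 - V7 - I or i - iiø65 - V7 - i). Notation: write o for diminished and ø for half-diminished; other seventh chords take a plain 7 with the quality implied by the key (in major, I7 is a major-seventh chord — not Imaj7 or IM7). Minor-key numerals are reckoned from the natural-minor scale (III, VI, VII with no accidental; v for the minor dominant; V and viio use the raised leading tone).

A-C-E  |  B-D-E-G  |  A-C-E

A-C-E has root A, degree 1 in A minor, so i.
B-D-E-G: root E is the dominant; minor seventh chord there is v43.
A-C-E has root A, degree 1 in A minor, so i.

i - v43 - i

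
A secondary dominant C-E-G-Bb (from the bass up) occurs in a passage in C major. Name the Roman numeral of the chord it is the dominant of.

IV

The chord is a dominant seventh chord on C.
A dominant resolves down a perfect fifth: C → F. In C major, F is scale degree 4, i.e. IV.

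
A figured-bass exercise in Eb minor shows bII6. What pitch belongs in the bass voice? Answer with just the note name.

Ab

bII in Eb minor has root Fb; the chord is Fb-Ab-Cb.
The figure 6 means first inversion — the third is in the bass.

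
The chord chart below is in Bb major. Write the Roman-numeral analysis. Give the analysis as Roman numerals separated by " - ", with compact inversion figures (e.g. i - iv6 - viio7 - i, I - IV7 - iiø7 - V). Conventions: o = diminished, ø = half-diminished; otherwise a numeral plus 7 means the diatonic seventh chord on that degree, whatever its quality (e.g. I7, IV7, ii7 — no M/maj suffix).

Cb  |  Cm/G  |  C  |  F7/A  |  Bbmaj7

Cb: major triad on Cb — chromatic; Cb is the lowered second degree, so this is the Neapolitan chord, bII.
Cm/G: root C is the supertonic; minor triad there is ii64.
C: chromatic; C is V of V, so V/V.
F7/A: dominant seventh chord on F = scale degree 5 → V65.
Bbmaj7: root Bb is the tonic; major seventh chord there is I7.

bII - ii64 - V/V - V65 - I7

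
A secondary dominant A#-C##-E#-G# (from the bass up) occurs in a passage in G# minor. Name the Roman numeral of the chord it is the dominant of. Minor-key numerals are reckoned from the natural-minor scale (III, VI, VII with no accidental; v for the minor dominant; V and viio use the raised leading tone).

The chord is a dominant seventh chord on A#.
A dominant resolves down a perfect fifth: A# → D#. In G# minor, D# is scale degree 5, i.e. V.

V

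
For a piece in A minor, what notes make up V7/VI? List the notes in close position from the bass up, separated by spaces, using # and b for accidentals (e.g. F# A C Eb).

C E G Bb

The slash means an applied dominant: we want the dominant of VI. In A minor, VI is F major, and its dominant is built on C.
Building a dominant seventh chord on C gives C-E-G-Bb.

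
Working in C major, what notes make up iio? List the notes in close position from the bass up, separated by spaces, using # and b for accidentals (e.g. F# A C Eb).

D F Ab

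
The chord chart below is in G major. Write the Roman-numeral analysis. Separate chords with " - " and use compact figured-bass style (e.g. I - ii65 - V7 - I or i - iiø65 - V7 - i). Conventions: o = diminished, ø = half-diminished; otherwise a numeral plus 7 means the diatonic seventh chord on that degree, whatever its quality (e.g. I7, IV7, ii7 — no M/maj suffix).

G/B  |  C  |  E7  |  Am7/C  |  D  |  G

I6 - IV - V7/ii - ii65 - V - I

G/B: root G is the tonic; major triad there is I6.
C has root C, degree 4 in G major, so IV.
E7 is the secondary dominant of ii (dominant seventh chord on E): V7/ii.
Am7/C has root A, degree 2 in G major, so ii65.
D: root D is the dominant; major triad there is V.
G has root G, degree 1 in G major, so I.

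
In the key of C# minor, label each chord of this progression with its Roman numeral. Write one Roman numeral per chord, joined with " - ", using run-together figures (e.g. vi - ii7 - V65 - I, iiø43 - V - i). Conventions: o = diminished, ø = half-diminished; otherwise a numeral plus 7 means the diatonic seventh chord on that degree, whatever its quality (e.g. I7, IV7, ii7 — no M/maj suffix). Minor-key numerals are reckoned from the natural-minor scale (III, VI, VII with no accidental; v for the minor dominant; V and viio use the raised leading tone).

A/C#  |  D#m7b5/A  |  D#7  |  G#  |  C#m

VI6 - iiø43 - V7/V - V - i

A/C#: major triad on A = scale degree 6 → VI6.
D#m7b5/A: root D# is the supertonic; half-diminished seventh chord there is iiø43.
D#7: chromatic; D# is V of V, so V7/V.
G#: root G# is the dominant; major triad there is V.
C#m has root C#, degree 1 in C# minor, so i.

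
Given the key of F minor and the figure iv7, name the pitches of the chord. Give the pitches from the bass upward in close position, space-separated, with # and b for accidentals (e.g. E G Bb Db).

The numeral's case and figure indicate a minor seventh chord. In F minor its root, scale degree 4, is Bb.
That chord is spelled Bb-Db-F-Ab.

Bb Db F Ab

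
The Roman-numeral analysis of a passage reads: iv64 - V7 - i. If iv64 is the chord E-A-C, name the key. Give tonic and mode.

E minor

iv64 is given as E-A-C — a minor triad with root A.
iv64 on A implies A is the subdominant; that puts the tonic at E, and the lowercase numeral fits minor mode.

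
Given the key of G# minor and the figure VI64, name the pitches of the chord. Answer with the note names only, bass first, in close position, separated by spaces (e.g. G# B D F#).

The numeral's case and figure indicate a major triad. In G# minor its root, the submediant, is E.
Stacking thirds from E gives E-G#-B.
The figured bass 64 indicates second inversion, placing the fifth (B) in the bass: B-E-G#.

B E G#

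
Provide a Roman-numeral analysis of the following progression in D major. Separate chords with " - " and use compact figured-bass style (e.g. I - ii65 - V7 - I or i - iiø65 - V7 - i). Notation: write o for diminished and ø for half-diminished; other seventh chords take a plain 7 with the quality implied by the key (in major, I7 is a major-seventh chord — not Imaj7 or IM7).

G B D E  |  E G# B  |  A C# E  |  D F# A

G-B-D-E: minor seventh chord on E = scale degree 2 → ii65.
E-G#-B: chromatic; E is V of V, so V/V.
A-C#-E has root A, degree 5 in D major, so V.
D-F#-A: root D is the tonic; major triad there is I.

ii65 - V/V - V - I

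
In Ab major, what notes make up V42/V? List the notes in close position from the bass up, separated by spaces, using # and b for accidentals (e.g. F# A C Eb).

Ab Bb D F

V42/V is a secondary dominant — the dominant seventh of V. V in Ab major is Eb, so the applied chord's root is Bb, a perfect fifth above.
Building a dominant seventh chord on Bb gives Bb-D-F-Ab.
With the 42 figure the chord is in third inversion; from the bass Ab upward in close position it reads Ab-Bb-D-F.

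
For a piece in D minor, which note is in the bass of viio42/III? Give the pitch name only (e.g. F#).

Db

The applied chord viio42/III is rooted on E: E-G-Bb-Db.
The figure 42 means third inversion — the seventh is in the bass.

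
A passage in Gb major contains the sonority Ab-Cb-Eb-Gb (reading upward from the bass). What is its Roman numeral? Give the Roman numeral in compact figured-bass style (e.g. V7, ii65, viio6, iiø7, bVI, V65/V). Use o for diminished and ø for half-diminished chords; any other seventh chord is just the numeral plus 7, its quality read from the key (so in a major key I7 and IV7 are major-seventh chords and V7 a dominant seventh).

Stacked in thirds the chord is Ab-Cb-Eb-Gb: a minor seventh chord on Ab.
Ab is scale degree 2 in Gb major, and a minor seventh chord on that degree is written ii7.

ii7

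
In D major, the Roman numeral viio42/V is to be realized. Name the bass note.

The applied chord viio42/V is rooted on G#: G#-B-D-F.
The figure 42 means third inversion — the seventh is in the bass.

F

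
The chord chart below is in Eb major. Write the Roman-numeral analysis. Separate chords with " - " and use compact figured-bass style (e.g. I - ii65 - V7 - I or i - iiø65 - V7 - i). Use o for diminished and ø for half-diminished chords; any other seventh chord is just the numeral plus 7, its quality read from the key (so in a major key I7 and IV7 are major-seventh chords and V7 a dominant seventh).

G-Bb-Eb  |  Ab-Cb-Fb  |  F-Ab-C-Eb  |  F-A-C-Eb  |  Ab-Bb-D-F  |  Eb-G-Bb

I6 - bII6 - ii7 - V7/V - V42 - I

G-Bb-Eb: root Eb is the tonic; major triad there is I6.
Ab-Cb-Fb: major triad on Fb — chromatic; Fb is the lowered second degree, so this is the Neapolitan sixth, bII6 (third, Ab, in the bass — hence the 6).
F-Ab-C-Eb: root F is the supertonic; minor seventh chord there is ii7.
F-A-C-Eb is the secondary dominant of V (dominant seventh chord on F): V7/V.
Ab-Bb-D-F has root Bb, degree 5 in Eb major, so V42.
Eb-G-Bb: major triad on Eb = scale degree 1 → I.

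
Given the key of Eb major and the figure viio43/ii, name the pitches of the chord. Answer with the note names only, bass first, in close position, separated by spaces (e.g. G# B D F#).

The slash marks an applied leading-tone chord: viio of ii. In Eb major, ii is F, so the leading tone to it is E, a half step below.
Building a fully diminished seventh chord on E gives E-G-Bb-Db.
The figured bass 43 indicates second inversion, placing the fifth (Bb) in the bass: Bb-Db-E-G.

Bb Db E G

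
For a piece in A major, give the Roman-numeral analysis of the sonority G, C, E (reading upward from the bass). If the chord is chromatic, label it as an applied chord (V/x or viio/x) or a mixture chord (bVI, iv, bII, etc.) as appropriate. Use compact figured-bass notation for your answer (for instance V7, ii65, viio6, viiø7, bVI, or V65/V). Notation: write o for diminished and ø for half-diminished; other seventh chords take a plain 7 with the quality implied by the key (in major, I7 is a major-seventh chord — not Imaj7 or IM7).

The pitches C-E-G form a major triad rooted on C.
C is the lowered third degree of A major (diatonic 3 would be C#). This is a major triad on the lowered third degree, borrowed from the parallel minor.
With G in the bass the chord is in second inversion, so the figured bass is 64.

bIII64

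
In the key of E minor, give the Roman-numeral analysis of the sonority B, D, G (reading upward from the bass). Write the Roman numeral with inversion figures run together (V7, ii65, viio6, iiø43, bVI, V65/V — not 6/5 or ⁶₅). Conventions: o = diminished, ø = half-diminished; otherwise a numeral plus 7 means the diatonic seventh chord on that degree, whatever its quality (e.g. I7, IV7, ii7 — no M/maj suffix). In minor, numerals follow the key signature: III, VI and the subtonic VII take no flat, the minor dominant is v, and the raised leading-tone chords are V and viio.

III6

Stacked in thirds the chord is G-B-D: a major triad on G.
G is scale degree 3 in E minor, and a major triad on that degree is written III.
With B in the bass the chord is in first inversion, so the figured bass is 6.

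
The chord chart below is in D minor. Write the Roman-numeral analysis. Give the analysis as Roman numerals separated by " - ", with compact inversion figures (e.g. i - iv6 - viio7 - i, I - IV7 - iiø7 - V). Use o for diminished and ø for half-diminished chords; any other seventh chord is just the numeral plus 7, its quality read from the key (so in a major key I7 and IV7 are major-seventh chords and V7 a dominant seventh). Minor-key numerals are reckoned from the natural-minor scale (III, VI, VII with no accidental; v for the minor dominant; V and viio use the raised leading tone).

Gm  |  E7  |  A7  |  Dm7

Gm: root G is the subdominant; minor triad there is iv.
E7: a dominant seventh chord on E, the applied dominant of V → V7/V.
A7: dominant seventh chord on A = scale degree 5 → V7.
Dm7: root D is the tonic; minor seventh chord there is i7.

iv - V7/V - V7 - i7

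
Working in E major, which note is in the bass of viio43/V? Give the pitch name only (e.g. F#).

The applied chord viio43/V is rooted on A#: A#-C#-E-G.
The figure 43 means second inversion — the fifth is in the bass.

E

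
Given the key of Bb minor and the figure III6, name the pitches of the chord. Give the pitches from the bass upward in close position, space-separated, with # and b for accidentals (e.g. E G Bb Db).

In Bb minor, the mediant is Db, and the diatonic chord built there is a major triad.
Stacking thirds from Db gives Db-F-Ab.
With the 6 figure the chord is in first inversion; from the bass F upward in close position it reads F-Ab-Db.

F Ab Db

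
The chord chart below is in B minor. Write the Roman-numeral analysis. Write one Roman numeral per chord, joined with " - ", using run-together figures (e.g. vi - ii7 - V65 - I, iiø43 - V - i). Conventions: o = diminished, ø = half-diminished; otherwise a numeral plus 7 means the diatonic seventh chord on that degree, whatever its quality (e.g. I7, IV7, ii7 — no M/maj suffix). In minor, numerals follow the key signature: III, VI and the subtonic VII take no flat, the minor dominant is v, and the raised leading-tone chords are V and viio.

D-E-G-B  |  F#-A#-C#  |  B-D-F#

iv42 - V - i

D-E-G-B: root E is the subdominant; minor seventh chord there is iv42.
F#-A#-C#: root F# is the dominant; major triad there is V.
B-D-F#: root B is the tonic; minor triad there is i.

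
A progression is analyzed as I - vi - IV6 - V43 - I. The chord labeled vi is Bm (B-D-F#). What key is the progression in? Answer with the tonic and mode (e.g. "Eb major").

D major

The chord Bm is a minor triad rooted on B; its label is vi.
If B is scale degree 6 and the mode makes that degree carry a minor triad, the tonic is D and the mode is major.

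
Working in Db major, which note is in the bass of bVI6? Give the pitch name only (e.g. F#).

Db

bVI in Db major has root Bbb; the chord is Bbb-Db-Fb.
The figure 6 means first inversion — the third is in the bass.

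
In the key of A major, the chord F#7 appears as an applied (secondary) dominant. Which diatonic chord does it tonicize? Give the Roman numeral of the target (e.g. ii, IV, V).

ii

The chord is a dominant seventh chord on F#.
A dominant resolves down a perfect fifth: F# → B. In A major, B is scale degree 2, i.e. ii.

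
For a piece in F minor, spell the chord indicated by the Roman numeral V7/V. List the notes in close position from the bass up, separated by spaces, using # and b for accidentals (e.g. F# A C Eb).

G B D F

V7/V is a secondary dominant — the dominant seventh of V. V in F minor is C, so the applied chord's root is G, a perfect fifth above.
Building a dominant seventh chord on G gives G-B-D-F.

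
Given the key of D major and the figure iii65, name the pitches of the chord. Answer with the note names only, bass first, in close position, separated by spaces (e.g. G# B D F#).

A C# E F#

In D major, the mediant is F#, and the diatonic chord built there is a minor seventh chord.
Stacking thirds from F# gives F#-A-C#-E.
The figured bass 65 indicates first inversion, placing the third (A) in the bass: A-C#-E-F#.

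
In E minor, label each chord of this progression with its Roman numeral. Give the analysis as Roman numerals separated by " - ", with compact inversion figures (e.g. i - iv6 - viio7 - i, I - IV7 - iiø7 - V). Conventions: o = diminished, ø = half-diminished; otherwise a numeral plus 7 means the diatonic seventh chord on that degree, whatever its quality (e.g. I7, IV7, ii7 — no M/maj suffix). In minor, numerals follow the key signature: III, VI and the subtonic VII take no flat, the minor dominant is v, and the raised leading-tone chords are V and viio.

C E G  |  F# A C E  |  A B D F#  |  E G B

C-E-G has root C, degree 6 in E minor, so VI.
F#-A-C-E: half-diminished seventh chord on F# = scale degree 2 → iiø7.
A-B-D-F#: minor seventh chord on B = scale degree 5 → v42.
E-G-B has root E, degree 1 in E minor, so i.

VI - iiø7 - v42 - i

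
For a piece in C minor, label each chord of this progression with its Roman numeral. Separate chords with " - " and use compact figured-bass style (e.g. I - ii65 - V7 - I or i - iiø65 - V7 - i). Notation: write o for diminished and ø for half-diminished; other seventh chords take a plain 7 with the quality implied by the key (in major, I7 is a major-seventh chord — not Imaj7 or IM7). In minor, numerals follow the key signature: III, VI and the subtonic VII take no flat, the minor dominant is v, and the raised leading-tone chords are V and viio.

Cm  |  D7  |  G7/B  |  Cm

Cm: minor triad on C = scale degree 1 → i.
D7 is the secondary dominant of V (dominant seventh chord on D): V7/V.
G7/B has root G, degree 5 in C minor, so V65.
Cm: root C is the tonic; minor triad there is i.

i - V7/V - V65 - i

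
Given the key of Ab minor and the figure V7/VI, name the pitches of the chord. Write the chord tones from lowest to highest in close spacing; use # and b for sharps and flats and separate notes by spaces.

Cb Eb Gb Bbb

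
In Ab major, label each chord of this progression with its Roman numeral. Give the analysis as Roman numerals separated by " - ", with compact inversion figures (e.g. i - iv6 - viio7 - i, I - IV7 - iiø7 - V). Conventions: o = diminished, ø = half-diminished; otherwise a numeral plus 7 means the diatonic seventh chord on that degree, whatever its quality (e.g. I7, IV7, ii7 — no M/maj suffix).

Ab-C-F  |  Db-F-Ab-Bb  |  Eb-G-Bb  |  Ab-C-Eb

Ab-C-F: root F is the submediant; minor triad there is vi6.
Db-F-Ab-Bb: root Bb is the supertonic; minor seventh chord there is ii65.
Eb-G-Bb: root Eb is the dominant; major triad there is V.
Ab-C-Eb: root Ab is the tonic; major triad there is I.

vi6 - ii65 - V - I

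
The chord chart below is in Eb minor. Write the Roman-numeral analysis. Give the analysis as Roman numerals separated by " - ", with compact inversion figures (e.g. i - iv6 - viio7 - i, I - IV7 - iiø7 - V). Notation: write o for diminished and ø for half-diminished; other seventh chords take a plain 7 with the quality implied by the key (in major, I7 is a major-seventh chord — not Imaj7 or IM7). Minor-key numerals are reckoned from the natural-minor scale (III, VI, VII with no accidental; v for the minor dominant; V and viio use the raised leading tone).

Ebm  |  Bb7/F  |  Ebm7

i - V43 - i7

Ebm: minor triad on Eb = scale degree 1 → i.
Bb7/F: root Bb is the dominant; dominant seventh chord there is V43.
Ebm7 has root Eb, degree 1 in Eb minor, so i7.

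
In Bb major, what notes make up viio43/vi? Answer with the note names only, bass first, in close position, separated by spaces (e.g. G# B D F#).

C Eb F# A

viio43/vi is a secondary leading-tone chord. The target vi is G in Bb major; the applied chord is rooted a semitone below, on F#.
Building a fully diminished seventh chord on F# gives F#-A-C-Eb.
With the 43 figure the chord is in second inversion; from the bass C upward in close position it reads C-Eb-F#-A.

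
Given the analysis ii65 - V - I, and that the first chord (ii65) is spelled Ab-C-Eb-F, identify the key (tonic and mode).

Eb major

ii65 is given as Ab-C-Eb-F — a minor seventh chord with root F.
Counting down one scale step from F places the tonic on Eb; a minor seventh chord on degree 2 is diatonic only in major.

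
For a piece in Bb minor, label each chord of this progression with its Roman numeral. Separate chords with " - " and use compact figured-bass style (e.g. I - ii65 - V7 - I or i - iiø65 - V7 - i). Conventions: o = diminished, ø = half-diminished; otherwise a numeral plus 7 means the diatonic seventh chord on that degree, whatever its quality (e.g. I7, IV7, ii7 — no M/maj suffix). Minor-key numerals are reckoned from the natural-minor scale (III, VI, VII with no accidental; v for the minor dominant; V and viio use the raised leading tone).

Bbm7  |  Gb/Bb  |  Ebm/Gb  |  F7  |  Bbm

i7 - VI6 - iv6 - V7 - i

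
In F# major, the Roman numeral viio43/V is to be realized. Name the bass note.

The applied chord viio43/V is rooted on B#: B#-D#-F#-A.
The figure 43 means second inversion — the fifth is in the bass.

F#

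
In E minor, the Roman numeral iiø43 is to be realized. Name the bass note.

iiø in E minor has root F#; the chord is F#-A-C-E.
The figure 43 means second inversion — the fifth is in the bass.

C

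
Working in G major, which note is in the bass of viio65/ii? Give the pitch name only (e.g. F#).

B

The applied chord viio65/ii is rooted on G#: G#-B-D-F.
The figure 65 means first inversion — the third is in the bass.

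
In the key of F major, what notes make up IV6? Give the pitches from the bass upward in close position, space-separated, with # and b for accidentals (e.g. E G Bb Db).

D F Bb

In F major, scale degree 4 is Bb, and the diatonic chord built there is a major triad.
That chord is spelled Bb-D-F.
The figured bass 6 indicates first inversion, placing the third (D) in the bass: D-F-Bb.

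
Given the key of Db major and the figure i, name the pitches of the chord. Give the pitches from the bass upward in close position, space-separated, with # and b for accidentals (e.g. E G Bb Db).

Db Fb Ab

i is the minor tonic, borrowed from the parallel minor. In Db major that root is Db.
So the chord is Db-Fb-Ab, a minor triad.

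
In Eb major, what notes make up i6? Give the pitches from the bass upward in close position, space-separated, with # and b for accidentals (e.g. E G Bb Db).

i6 is the minor tonic, borrowed from the parallel minor. In Eb major that root is Eb.
So the chord is Eb-Gb-Bb.
With the 6 figure the chord is in first inversion; from the bass Gb upward in close position it reads Gb-Bb-Eb.

Gb Bb Eb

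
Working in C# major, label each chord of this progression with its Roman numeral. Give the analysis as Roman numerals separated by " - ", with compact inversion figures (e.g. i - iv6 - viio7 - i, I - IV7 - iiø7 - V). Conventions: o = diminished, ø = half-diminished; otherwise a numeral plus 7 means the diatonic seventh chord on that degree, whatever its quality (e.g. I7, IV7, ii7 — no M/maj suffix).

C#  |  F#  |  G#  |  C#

C#: root C# is the tonic; major triad there is I.
F#: root F# is the subdominant; major triad there is IV.
G#: major triad on G# = scale degree 5 → V.
C#: root C# is the tonic; major triad there is I.

I - IV - V - I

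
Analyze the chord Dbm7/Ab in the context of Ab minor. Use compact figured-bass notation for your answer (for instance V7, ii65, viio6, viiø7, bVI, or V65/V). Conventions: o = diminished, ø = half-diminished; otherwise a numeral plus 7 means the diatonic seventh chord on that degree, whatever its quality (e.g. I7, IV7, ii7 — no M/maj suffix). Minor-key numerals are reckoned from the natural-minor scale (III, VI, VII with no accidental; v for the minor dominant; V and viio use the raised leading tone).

iv43

Stacked in thirds the chord is Db-Fb-Ab-Cb: a minor seventh chord on Db.
Db is scale degree 4 in Ab minor, and a minor seventh chord on that degree is written iv7.
With Ab in the bass the chord is in second inversion, so the figured bass is 43.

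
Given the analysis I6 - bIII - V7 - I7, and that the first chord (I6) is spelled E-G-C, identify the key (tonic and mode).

The chord C/E is a major triad rooted on C; its label is I6.
If C is scale degree 1 and the mode makes that degree carry a major triad, the tonic is C and the mode is major.

C major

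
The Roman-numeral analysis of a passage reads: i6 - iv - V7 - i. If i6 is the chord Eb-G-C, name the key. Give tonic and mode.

C minor

The anchor chord is a minor triad on C, labeled i6.
If C is scale degree 1 and the mode makes that degree carry a minor triad, the tonic is C and the mode is minor.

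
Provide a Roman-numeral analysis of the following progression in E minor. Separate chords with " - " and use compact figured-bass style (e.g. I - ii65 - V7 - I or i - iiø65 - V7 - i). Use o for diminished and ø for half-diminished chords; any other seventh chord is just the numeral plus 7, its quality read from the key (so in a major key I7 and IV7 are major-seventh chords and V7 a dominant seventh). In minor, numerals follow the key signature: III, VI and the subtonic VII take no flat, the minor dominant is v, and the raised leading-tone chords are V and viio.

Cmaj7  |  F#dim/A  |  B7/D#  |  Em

Cmaj7 has root C, degree 6 in E minor, so VI7.
F#dim/A has root F#, degree 2 in E minor, so iio6.
B7/D#: root B is the dominant; dominant seventh chord there is V65.
Em has root E, degree 1 in E minor, so i.

VI7 - iio6 - V65 - i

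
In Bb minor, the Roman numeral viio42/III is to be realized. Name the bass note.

Bbb

The applied chord viio42/III is rooted on C: C-Eb-Gb-Bbb.
The figure 42 means third inversion — the seventh is in the bass.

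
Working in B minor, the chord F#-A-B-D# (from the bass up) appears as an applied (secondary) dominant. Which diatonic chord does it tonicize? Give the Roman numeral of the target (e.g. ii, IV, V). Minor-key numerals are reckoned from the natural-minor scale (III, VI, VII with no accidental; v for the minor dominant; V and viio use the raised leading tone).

iv

The chord is a dominant seventh chord on B.
A dominant resolves down a perfect fifth: B → E. In B minor, E is scale degree 4, i.e. iv.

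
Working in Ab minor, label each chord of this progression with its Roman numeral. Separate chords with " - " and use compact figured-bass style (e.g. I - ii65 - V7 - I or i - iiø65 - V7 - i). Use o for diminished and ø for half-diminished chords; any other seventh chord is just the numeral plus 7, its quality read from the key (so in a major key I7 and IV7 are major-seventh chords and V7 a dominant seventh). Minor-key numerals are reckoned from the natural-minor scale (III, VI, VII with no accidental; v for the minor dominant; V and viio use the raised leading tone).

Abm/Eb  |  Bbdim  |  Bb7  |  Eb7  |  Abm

Abm/Eb has root Ab, degree 1 in Ab minor, so i64.
Bbdim has root Bb, degree 2 in Ab minor, so iio.
Bb7: chromatic; Bb is V of V, so V7/V.
Eb7: dominant seventh chord on Eb = scale degree 5 → V7.
Abm: minor triad on Ab = scale degree 1 → i.

i64 - iio - V7/V - V7 - i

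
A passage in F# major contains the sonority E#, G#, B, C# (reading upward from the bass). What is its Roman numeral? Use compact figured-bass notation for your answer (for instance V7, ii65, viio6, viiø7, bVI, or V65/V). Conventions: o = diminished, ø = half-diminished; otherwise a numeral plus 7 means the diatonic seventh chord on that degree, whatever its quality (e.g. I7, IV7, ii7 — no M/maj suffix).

The pitches C#-E#-G#-B form a dominant seventh chord rooted on C#.
In F# major, C# is the dominant; the diatonic dominant seventh chord there is V7.
With E# in the bass the chord is in first inversion, so the figured bass is 65.

V65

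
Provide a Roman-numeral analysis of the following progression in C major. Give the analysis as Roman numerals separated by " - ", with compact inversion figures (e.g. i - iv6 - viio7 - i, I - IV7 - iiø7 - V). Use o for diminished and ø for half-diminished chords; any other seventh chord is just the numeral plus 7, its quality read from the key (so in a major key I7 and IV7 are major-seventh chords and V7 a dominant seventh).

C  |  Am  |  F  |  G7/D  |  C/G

I - vi - IV - V43 - I64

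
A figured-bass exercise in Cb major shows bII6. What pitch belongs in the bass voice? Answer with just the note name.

Fb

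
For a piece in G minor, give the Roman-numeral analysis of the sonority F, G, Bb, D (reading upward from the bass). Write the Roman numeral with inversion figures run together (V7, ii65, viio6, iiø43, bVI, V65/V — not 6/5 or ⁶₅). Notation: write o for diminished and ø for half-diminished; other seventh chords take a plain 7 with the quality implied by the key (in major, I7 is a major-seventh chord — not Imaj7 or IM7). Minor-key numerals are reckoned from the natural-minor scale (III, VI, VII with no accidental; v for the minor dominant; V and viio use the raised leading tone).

i42

Stacked in thirds the chord is G-Bb-D-F: a minor seventh chord on G.
In G minor, G is the tonic; the diatonic minor seventh chord there is i7.
With F in the bass the chord is in third inversion, so the figured bass is 42.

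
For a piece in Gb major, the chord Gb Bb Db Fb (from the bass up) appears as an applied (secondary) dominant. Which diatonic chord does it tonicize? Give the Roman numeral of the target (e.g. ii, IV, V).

The chord is a dominant seventh chord on Gb.
A dominant resolves down a perfect fifth: Gb → Cb. In Gb major, Cb is scale degree 4, i.e. IV.

IV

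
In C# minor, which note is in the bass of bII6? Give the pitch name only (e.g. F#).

F#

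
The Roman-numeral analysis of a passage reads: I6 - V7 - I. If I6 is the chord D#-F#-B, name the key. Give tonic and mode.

B major

I6 is given as D#-F#-B — a major triad with root B.
If B is scale degree 1 and the mode makes that degree carry a major triad, the tonic is B and the mode is major.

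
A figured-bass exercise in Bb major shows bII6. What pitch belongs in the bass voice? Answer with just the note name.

Eb

bII in Bb major has root Cb; the chord is Cb-Eb-Gb.
The figure 6 means first inversion — the third is in the bass.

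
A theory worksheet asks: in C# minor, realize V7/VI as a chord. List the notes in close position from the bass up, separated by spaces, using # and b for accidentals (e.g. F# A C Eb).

E G# B D

The slash means an applied dominant: we want the dominant of VI. In C# minor, VI is A major, and its dominant is built on E.
Building a dominant seventh chord on E gives E-G#-B-D.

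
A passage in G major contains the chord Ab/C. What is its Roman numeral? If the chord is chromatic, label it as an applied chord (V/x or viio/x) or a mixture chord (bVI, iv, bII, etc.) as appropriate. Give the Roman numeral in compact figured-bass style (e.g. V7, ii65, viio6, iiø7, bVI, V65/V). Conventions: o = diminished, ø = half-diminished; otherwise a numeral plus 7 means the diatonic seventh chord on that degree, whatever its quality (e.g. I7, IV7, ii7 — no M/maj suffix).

bII6

Stacked in thirds the chord is Ab-C-Eb: a major triad on Ab.
Ab is the lowered second degree of G major (diatonic 2 would be A). This is the Neapolitan sixth — a major triad on the lowered second degree, here in its customary first inversion.
With C in the bass the chord is in first inversion, so the figured bass is 6.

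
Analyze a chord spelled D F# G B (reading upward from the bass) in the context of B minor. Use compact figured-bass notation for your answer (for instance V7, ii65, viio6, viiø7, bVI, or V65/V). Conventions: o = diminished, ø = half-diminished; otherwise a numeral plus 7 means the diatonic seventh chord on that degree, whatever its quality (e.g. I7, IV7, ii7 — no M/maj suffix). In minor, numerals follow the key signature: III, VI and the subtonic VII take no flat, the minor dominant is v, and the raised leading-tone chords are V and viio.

VI43

The pitches G-B-D-F# form a major seventh chord rooted on G.
G is scale degree 6 in B minor, and a major seventh chord on that degree is written VI7.
With D in the bass the chord is in second inversion, so the figured bass is 43.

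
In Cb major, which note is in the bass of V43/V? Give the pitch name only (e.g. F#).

Ab

The applied chord V43/V is rooted on Db: Db-F-Ab-Cb.
The figure 43 means second inversion — the fifth is in the bass.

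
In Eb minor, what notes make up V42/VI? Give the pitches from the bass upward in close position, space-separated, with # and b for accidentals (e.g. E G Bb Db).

Fb Gb Bb Db

V42/VI is a secondary dominant — the dominant seventh of VI. VI in Eb minor is Cb, so the applied chord's root is Gb, a perfect fifth above.
Building a dominant seventh chord on Gb gives Gb-Bb-Db-Fb.
The figured bass 42 indicates third inversion, placing the seventh (Fb) in the bass: Fb-Gb-Bb-Db.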